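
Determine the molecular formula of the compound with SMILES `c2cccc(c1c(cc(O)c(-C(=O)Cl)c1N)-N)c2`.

Heavy atoms from the SMILES: 13 C, 1 Cl, 2 N, 2 O.
Implicit hydrogens by atom environment:
  6 × C (aromatic): 1 H each → 6
  6 × C (aromatic): no H
  2 × N: 2 H each → 4
  1 × C: no H
  1 × Cl: no H
  1 × O: 1 H
  1 × O: no H
  Total hydrogens = 11.
Molecular formula: C13H11ClN2O2

C13H11ClN2O2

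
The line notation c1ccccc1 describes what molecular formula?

C6H6

Heavy atoms from the SMILES: 6 C.
Implicit hydrogens by atom environment:
  6 × C (aromatic): 1 H each → 6
  Total hydrogens = 6.
Molecular formula: C6H6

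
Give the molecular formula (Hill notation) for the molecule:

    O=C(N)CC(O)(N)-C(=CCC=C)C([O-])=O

C9H13N2O4-

Heavy atoms from the SMILES: 9 C, 2 N, 4 O.
Implicit hydrogens by atom environment:
  4 × C: no H
  3 × C: 2 H each → 6
  2 × C: 1 H each → 2
  2 × N: 2 H each → 4
  2 × O: no H
  1 × O: 1 H
  1 × O (charge -1): no H
  Total hydrogens = 13.
Net charge -1.
Molecular formula: C9H13N2O4-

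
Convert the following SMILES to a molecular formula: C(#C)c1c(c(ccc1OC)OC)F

Heavy atoms from the SMILES: 10 C, 1 F, 2 O.
Implicit hydrogens by atom environment:
  4 × C (aromatic): no H
  2 × C: 3 H each → 6
  2 × C (aromatic): 1 H each → 2
  2 × O: no H
  1 × C: 1 H
  1 × C: no H
  1 × F: no H
  Total hydrogens = 9.
Molecular formula: C10H9FO2

C10H9FO2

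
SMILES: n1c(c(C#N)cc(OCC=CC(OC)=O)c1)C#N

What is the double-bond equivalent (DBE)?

10

Molecular formula from the SMILES: C12H9N3O3.
DoU = (2C + 2 + N − H − X)/2 = (2·12 + 2 + 3 − 9 − 0)/2 = 20/2 = 10.
(Structurally: 1 ring(s) + 9 π bond(s) = 10.)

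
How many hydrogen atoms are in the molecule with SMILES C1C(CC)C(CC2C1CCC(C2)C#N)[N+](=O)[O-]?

20

Hydrogens are implicit in SMILES; fill each atom to its normal valence:
  6 × C: 2 H each → 12
  5 × C: 1 H each → 5
  1 × C: 3 H
  1 × C: no H
  1 × N: no H
  1 × N (charge +1): no H
  1 × O: no H
  1 × O (charge -1): no H
  Total hydrogens = 20.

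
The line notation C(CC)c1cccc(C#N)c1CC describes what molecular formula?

Heavy atoms from the SMILES: 12 C, 1 N.
Implicit hydrogens by atom environment:
  3 × C: 2 H each → 6
  3 × C (aromatic): 1 H each → 3
  3 × C (aromatic): no H
  2 × C: 3 H each → 6
  1 × C: no H
  1 × N: no H
  Total hydrogens = 15.
Molecular formula: C12H15N

C12H15N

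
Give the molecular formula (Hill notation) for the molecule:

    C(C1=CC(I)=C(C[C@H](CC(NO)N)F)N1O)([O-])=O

Heavy atoms from the SMILES: 9 C, 1 F, 1 I, 3 N, 4 O.
Implicit hydrogens by atom environment:
  3 × C (aromatic): no H
  2 × C: 2 H each → 4
  2 × C: 1 H each → 2
  2 × O: 1 H each → 2
  1 × C (aromatic): 1 H
  1 × C: no H
  1 × F: no H
  1 × I: no H
  1 × N: 2 H
  1 × N: 1 H
  1 × N (aromatic): no H
  1 × O: no H
  1 × O (charge -1): no H
  Total hydrogens = 12.
Net charge -1.
Molecular formula: C9H12FIN3O4-

C9H12FIN3O4-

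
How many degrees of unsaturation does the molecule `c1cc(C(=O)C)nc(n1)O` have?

Molecular formula from the SMILES: C6H6N2O2.
DoU = (2C + 2 + N − H − X)/2 = (2·6 + 2 + 2 − 6 − 0)/2 = 10/2 = 5.
(Structurally: 1 ring(s) + 4 π bond(s) = 5.)

5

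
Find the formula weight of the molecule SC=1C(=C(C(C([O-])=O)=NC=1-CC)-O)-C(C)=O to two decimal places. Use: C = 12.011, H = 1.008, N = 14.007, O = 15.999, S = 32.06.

Molecular formula: C10H10NO4S-.
M = 10×12.011 + 10×1.008 + 1×14.007 + 4×15.999 + 1×32.06 = 240.25 g/mol.

240.25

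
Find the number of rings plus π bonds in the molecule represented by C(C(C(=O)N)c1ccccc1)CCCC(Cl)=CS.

Molecular formula from the SMILES: C14H18ClNOS.
DoU = (2C + 2 + N − H − X)/2 = (2·14 + 2 + 1 − 18 − 1)/2 = 12/2 = 6.
(Structurally: 1 ring(s) + 5 π bond(s) = 6.)

6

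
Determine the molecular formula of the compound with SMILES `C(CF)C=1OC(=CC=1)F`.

C6H6F2O

Heavy atoms from the SMILES: 6 C, 2 F, 1 O.
Implicit hydrogens by atom environment:
  2 × C: 2 H each → 4
  2 × C (aromatic): 1 H each → 2
  2 × C (aromatic): no H
  2 × F: no H
  1 × O (aromatic): no H
  Total hydrogens = 6.
Molecular formula: C6H6F2O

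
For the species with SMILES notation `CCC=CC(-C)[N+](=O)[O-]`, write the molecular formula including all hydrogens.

Heavy atoms from the SMILES: 6 C, 1 N, 2 O.
Implicit hydrogens by atom environment:
  3 × C: 1 H each → 3
  2 × C: 3 H each → 6
  1 × C: 2 H
  1 × N (charge +1): no H
  1 × O: no H
  1 × O (charge -1): no H
  Total hydrogens = 11.
Molecular formula: C6H11NO2

C6H11NO2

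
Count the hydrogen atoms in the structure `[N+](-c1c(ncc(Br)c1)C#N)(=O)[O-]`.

2

Hydrogens are implicit in SMILES; fill each atom to its normal valence:
  3 × C (aromatic): no H
  2 × C (aromatic): 1 H each → 2
  1 × Br: no H
  1 × C: no H
  1 × N (aromatic): no H
  1 × N (charge +1): no H
  1 × N: no H
  1 × O: no H
  1 × O (charge -1): no H
  Total hydrogens = 2.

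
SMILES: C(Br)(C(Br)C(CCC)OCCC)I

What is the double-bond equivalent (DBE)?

0

Molecular formula from the SMILES: C9H17Br2IO.
DoU = (2C + 2 + N − H − X)/2 = (2·9 + 2 + 0 − 17 − 3)/2 = 0/2 = 0.
(Structurally: 0 ring(s) + 0 π bond(s) = 0.)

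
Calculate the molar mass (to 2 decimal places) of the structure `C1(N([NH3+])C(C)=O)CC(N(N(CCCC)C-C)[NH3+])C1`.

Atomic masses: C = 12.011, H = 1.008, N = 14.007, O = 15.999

259.40

Molecular formula: [C12H29N5O]2+.
M = 12×12.011 + 29×1.008 + 5×14.007 + 1×15.999 = 259.40 g/mol.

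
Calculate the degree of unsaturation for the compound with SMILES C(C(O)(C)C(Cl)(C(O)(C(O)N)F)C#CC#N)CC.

4

Molecular formula from the SMILES: C11H16ClFN2O3.
DoU = (2C + 2 + N − H − X)/2 = (2·11 + 2 + 2 − 16 − 2)/2 = 8/2 = 4.
(Structurally: 0 ring(s) + 4 π bond(s) = 4.)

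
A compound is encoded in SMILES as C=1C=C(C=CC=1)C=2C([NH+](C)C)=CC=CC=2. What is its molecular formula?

Heavy atoms from the SMILES: 14 C, 1 N.
Implicit hydrogens by atom environment:
  9 × C (aromatic): 1 H each → 9
  3 × C (aromatic): no H
  2 × C: 3 H each → 6
  1 × N (charge +1): 1 H
  Total hydrogens = 16.
Net charge +1.
Molecular formula: C14H16N+

C14H16N+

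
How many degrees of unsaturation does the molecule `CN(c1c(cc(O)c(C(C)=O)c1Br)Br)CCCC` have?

5

Molecular formula from the SMILES: C13H17Br2NO2.
DoU = (2C + 2 + N − H − X)/2 = (2·13 + 2 + 1 − 17 − 2)/2 = 10/2 = 5.
(Structurally: 1 ring(s) + 4 π bond(s) = 5.)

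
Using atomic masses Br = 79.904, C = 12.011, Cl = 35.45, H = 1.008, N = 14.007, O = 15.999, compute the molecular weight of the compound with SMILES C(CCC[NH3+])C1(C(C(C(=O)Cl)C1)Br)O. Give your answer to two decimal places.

Molecular formula: C9H16BrClNO2+.
M = 1×79.904 + 9×12.011 + 1×35.45 + 16×1.008 + 1×14.007 + 2×15.999 = 285.59 g/mol.

285.59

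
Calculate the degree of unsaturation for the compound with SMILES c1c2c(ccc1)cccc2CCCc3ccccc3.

Molecular formula from the SMILES: C19H18.
DoU = (2C + 2 + N − H − X)/2 = (2·19 + 2 + 0 − 18 − 0)/2 = 22/2 = 11.
(Structurally: 3 ring(s) + 8 π bond(s) = 11.)

11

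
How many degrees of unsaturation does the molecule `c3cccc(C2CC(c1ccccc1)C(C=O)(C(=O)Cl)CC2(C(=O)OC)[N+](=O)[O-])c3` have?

Molecular formula from the SMILES: C22H20ClNO6.
DoU = (2C + 2 + N − H − X)/2 = (2·22 + 2 + 1 − 20 − 1)/2 = 26/2 = 13.
(Structurally: 3 ring(s) + 10 π bond(s) = 13.)

13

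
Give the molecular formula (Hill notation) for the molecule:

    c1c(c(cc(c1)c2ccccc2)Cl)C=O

Heavy atoms from the SMILES: 13 C, 1 Cl, 1 O.
Implicit hydrogens by atom environment:
  8 × C (aromatic): 1 H each → 8
  4 × C (aromatic): no H
  1 × C: 1 H
  1 × Cl: no H
  1 × O: no H
  Total hydrogens = 9.
Molecular formula: C13H9ClO

C13H9ClO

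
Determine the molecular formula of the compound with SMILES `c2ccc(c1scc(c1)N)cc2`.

C10H9NS

Heavy atoms from the SMILES: 10 C, 1 N, 1 S.
Implicit hydrogens by atom environment:
  7 × C (aromatic): 1 H each → 7
  3 × C (aromatic): no H
  1 × N: 2 H
  1 × S (aromatic): no H
  Total hydrogens = 9.
Molecular formula: C10H9NS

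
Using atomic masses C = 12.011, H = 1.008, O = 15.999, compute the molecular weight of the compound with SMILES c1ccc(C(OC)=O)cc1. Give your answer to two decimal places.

Molecular formula: C8H8O2.
M = 8×12.011 + 8×1.008 + 2×15.999 = 136.15 g/mol.

136.15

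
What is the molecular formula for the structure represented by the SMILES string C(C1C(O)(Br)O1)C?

C4H7BrO2

Heavy atoms from the SMILES: 1 Br, 4 C, 2 O.
Implicit hydrogens by atom environment:
  1 × Br: no H
  1 × C: 3 H
  1 × C: 2 H
  1 × C: 1 H
  1 × C: no H
  1 × O: 1 H
  1 × O: no H
  Total hydrogens = 7.
Molecular formula: C4H7BrO2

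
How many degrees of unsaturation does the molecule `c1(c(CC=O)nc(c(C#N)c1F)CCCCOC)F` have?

Molecular formula from the SMILES: C13H14F2N2O2.
DoU = (2C + 2 + N − H − X)/2 = (2·13 + 2 + 2 − 14 − 2)/2 = 14/2 = 7.
(Structurally: 1 ring(s) + 6 π bond(s) = 7.)

7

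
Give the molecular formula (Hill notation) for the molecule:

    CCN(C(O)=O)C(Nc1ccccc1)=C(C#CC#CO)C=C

Heavy atoms from the SMILES: 17 C, 2 N, 3 O.
Implicit hydrogens by atom environment:
  7 × C: no H
  5 × C (aromatic): 1 H each → 5
  2 × C: 2 H each → 4
  2 × O: 1 H each → 2
  1 × C: 3 H
  1 × C: 1 H
  1 × C (aromatic): no H
  1 × N: 1 H
  1 × N: no H
  1 × O: no H
  Total hydrogens = 16.
Molecular formula: C17H16N2O3

C17H16N2O3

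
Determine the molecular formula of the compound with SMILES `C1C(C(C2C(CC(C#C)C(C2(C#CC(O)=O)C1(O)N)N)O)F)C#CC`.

Heavy atoms from the SMILES: 18 C, 1 F, 2 N, 4 O.
Implicit hydrogens by atom environment:
  8 × C: no H
  7 × C: 1 H each → 7
  3 × O: 1 H each → 3
  2 × C: 2 H each → 4
  2 × N: 2 H each → 4
  1 × C: 3 H
  1 × F: no H
  1 × O: no H
  Total hydrogens = 21.
Molecular formula: C18H21FN2O4

C18H21FN2O4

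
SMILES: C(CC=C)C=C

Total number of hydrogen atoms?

Hydrogens are implicit in SMILES; fill each atom to its normal valence:
  4 × C: 2 H each → 8
  2 × C: 1 H each → 2
  Total hydrogens = 10.

10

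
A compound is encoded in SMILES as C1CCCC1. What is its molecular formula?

Heavy atoms from the SMILES: 5 C.
Implicit hydrogens by atom environment:
  5 × C: 2 H each → 10
  Total hydrogens = 10.
Molecular formula: C5H10

C5H10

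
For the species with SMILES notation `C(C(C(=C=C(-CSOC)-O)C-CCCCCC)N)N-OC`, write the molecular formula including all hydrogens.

Heavy atoms from the SMILES: 15 C, 2 N, 3 O, 1 S.
Implicit hydrogens by atom environment:
  8 × C: 2 H each → 16
  3 × C: 3 H each → 9
  3 × C: no H
  2 × O: no H
  1 × C: 1 H
  1 × N: 2 H
  1 × N: 1 H
  1 × O: 1 H
  1 × S: no H
  Total hydrogens = 30.
Molecular formula: C15H30N2O3S

C15H30N2O3S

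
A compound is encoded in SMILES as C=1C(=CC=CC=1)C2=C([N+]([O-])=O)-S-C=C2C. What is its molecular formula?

C11H9NO2S

Heavy atoms from the SMILES: 11 C, 1 N, 2 O, 1 S.
Implicit hydrogens by atom environment:
  6 × C (aromatic): 1 H each → 6
  4 × C (aromatic): no H
  1 × C: 3 H
  1 × N (charge +1): no H
  1 × O: no H
  1 × O (charge -1): no H
  1 × S (aromatic): no H
  Total hydrogens = 9.
Molecular formula: C11H9NO2S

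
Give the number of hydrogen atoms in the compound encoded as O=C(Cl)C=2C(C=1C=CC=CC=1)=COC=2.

7

Hydrogens are implicit in SMILES; fill each atom to its normal valence:
  7 × C (aromatic): 1 H each → 7
  3 × C (aromatic): no H
  1 × C: no H
  1 × Cl: no H
  1 × O (aromatic): no H
  1 × O: no H
  Total hydrogens = 7.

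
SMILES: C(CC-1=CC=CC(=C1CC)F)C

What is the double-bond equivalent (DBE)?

4

Molecular formula from the SMILES: C11H15F.
DoU = (2C + 2 + N − H − X)/2 = (2·11 + 2 + 0 − 15 − 1)/2 = 8/2 = 4.
(Structurally: 1 ring(s) + 3 π bond(s) = 4.)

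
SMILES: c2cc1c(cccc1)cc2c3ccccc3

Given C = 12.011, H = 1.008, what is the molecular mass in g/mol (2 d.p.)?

Molecular formula: C16H12.
M = 16×12.011 + 12×1.008 = 204.27 g/mol.

204.27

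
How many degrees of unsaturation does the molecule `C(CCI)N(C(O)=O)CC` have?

Molecular formula from the SMILES: C6H12INO2.
DoU = (2C + 2 + N − H − X)/2 = (2·6 + 2 + 1 − 12 − 1)/2 = 2/2 = 1.
(Structurally: 0 ring(s) + 1 π bond(s) = 1.)

1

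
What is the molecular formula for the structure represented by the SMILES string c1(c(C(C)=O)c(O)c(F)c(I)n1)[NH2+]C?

Heavy atoms from the SMILES: 8 C, 1 F, 1 I, 2 N, 2 O.
Implicit hydrogens by atom environment:
  5 × C (aromatic): no H
  2 × C: 3 H each → 6
  1 × C: no H
  1 × F: no H
  1 × I: no H
  1 × N (charge +1): 2 H
  1 × N (aromatic): no H
  1 × O: 1 H
  1 × O: no H
  Total hydrogens = 9.
Net charge +1.
Molecular formula: C8H9FIN2O2+

C8H9FIN2O2+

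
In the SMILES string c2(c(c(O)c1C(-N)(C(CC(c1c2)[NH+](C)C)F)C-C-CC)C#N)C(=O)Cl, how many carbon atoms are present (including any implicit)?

The symbol for carbon appears 18 times in the SMILES. Lowercase c denotes aromatic carbon and counts toward C.

18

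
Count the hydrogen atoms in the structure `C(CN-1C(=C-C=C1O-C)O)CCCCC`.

Hydrogens are implicit in SMILES; fill each atom to its normal valence:
  6 × C: 2 H each → 12
  2 × C: 3 H each → 6
  2 × C (aromatic): 1 H each → 2
  2 × C (aromatic): no H
  1 × N (aromatic): no H
  1 × O: 1 H
  1 × O: no H
  Total hydrogens = 21.

21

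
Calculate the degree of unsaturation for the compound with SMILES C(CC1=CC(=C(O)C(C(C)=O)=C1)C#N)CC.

Molecular formula from the SMILES: C13H15NO2.
DoU = (2C + 2 + N − H − X)/2 = (2·13 + 2 + 1 − 15 − 0)/2 = 14/2 = 7.
(Structurally: 1 ring(s) + 6 π bond(s) = 7.)

7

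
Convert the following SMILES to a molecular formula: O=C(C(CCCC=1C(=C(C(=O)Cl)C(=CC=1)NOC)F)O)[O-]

C13H14ClFNO5-

Heavy atoms from the SMILES: 13 C, 1 Cl, 1 F, 1 N, 5 O.
Implicit hydrogens by atom environment:
  4 × C (aromatic): no H
  3 × C: 2 H each → 6
  3 × O: no H
  2 × C (aromatic): 1 H each → 2
  2 × C: no H
  1 × C: 3 H
  1 × C: 1 H
  1 × Cl: no H
  1 × F: no H
  1 × N: 1 H
  1 × O: 1 H
  1 × O (charge -1): no H
  Total hydrogens = 14.
Net charge -1.
Molecular formula: C13H14ClFNO5-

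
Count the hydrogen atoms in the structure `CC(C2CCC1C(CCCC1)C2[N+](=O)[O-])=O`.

19

Hydrogens are implicit in SMILES; fill each atom to its normal valence:
  6 × C: 2 H each → 12
  4 × C: 1 H each → 4
  2 × O: no H
  1 × C: 3 H
  1 × C: no H
  1 × N (charge +1): no H
  1 × O (charge -1): no H
  Total hydrogens = 19.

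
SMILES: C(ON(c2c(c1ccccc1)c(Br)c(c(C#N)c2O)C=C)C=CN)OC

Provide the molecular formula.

C19H18BrN3O3

Heavy atoms from the SMILES: 1 Br, 19 C, 3 N, 3 O.
Implicit hydrogens by atom environment:
  7 × C (aromatic): no H
  5 × C (aromatic): 1 H each → 5
  3 × C: 1 H each → 3
  2 × C: 2 H each → 4
  2 × N: no H
  2 × O: no H
  1 × Br: no H
  1 × C: 3 H
  1 × C: no H
  1 × N: 2 H
  1 × O: 1 H
  Total hydrogens = 18.
Molecular formula: C19H18BrN3O3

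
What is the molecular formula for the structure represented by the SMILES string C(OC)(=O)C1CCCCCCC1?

Heavy atoms from the SMILES: 10 C, 2 O.
Implicit hydrogens by atom environment:
  7 × C: 2 H each → 14
  2 × O: no H
  1 × C: 3 H
  1 × C: 1 H
  1 × C: no H
  Total hydrogens = 18.
Molecular formula: C10H18O2

C10H18O2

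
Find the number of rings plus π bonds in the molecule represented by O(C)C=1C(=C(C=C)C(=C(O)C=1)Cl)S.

5

Molecular formula from the SMILES: C9H9ClO2S.
DoU = (2C + 2 + N − H − X)/2 = (2·9 + 2 + 0 − 9 − 1)/2 = 10/2 = 5.
(Structurally: 1 ring(s) + 4 π bond(s) = 5.)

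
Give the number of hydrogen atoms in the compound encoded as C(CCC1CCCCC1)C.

20

Hydrogens are implicit in SMILES; fill each atom to its normal valence:
  8 × C: 2 H each → 16
  1 × C: 3 H
  1 × C: 1 H
  Total hydrogens = 20.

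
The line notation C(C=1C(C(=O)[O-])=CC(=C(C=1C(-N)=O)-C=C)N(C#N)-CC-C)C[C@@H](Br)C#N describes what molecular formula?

C18H18BrN4O3-

Heavy atoms from the SMILES: 1 Br, 18 C, 4 N, 3 O.
Implicit hydrogens by atom environment:
  5 × C: 2 H each → 10
  5 × C (aromatic): no H
  4 × C: no H
  3 × N: no H
  2 × C: 1 H each → 2
  2 × O: no H
  1 × Br: no H
  1 × C: 3 H
  1 × C (aromatic): 1 H
  1 × N: 2 H
  1 × O (charge -1): no H
  Total hydrogens = 18.
Net charge -1.
Molecular formula: C18H18BrN4O3-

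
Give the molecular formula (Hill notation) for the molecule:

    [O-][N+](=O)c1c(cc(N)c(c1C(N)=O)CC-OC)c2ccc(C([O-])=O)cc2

C17H16N3O6-

Heavy atoms from the SMILES: 17 C, 3 N, 6 O.
Implicit hydrogens by atom environment:
  7 × C (aromatic): no H
  5 × C (aromatic): 1 H each → 5
  4 × O: no H
  2 × C: 2 H each → 4
  2 × C: no H
  2 × N: 2 H each → 4
  2 × O (charge -1): no H
  1 × C: 3 H
  1 × N (charge +1): no H
  Total hydrogens = 16.
Net charge -1.
Molecular formula: C17H16N3O6-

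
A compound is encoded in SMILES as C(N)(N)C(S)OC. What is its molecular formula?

Heavy atoms from the SMILES: 3 C, 2 N, 1 O, 1 S.
Implicit hydrogens by atom environment:
  2 × C: 1 H each → 2
  2 × N: 2 H each → 4
  1 × C: 3 H
  1 × O: no H
  1 × S: 1 H
  Total hydrogens = 10.
Molecular formula: C3H10N2OS

C3H10N2OS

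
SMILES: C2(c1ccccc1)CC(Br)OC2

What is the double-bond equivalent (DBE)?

5

Molecular formula from the SMILES: C10H11BrO.
DoU = (2C + 2 + N − H − X)/2 = (2·10 + 2 + 0 − 11 − 1)/2 = 10/2 = 5.
(Structurally: 2 ring(s) + 3 π bond(s) = 5.)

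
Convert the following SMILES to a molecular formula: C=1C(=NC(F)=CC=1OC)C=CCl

C8H7ClFNO

Heavy atoms from the SMILES: 8 C, 1 Cl, 1 F, 1 N, 1 O.
Implicit hydrogens by atom environment:
  3 × C (aromatic): no H
  2 × C (aromatic): 1 H each → 2
  2 × C: 1 H each → 2
  1 × C: 3 H
  1 × Cl: no H
  1 × F: no H
  1 × N (aromatic): no H
  1 × O: no H
  Total hydrogens = 7.
Molecular formula: C8H7ClFNO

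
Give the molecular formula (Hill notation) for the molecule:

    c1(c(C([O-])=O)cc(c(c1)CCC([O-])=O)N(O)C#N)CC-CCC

Heavy atoms from the SMILES: 16 C, 2 N, 5 O.
Implicit hydrogens by atom environment:
  6 × C: 2 H each → 12
  4 × C (aromatic): no H
  3 × C: no H
  2 × C (aromatic): 1 H each → 2
  2 × N: no H
  2 × O: no H
  2 × O (charge -1): no H
  1 × C: 3 H
  1 × O: 1 H
  Total hydrogens = 18.
Net charge -2.
Molecular formula: [C16H18N2O5]2-

[C16H18N2O5]2-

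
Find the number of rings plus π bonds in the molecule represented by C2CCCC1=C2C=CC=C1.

5

Molecular formula from the SMILES: C10H12.
DoU = (2C + 2 + N − H − X)/2 = (2·10 + 2 + 0 − 12 − 0)/2 = 10/2 = 5.
(Structurally: 2 ring(s) + 3 π bond(s) = 5.)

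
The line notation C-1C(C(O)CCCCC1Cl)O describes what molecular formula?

C8H15ClO2

Heavy atoms from the SMILES: 8 C, 1 Cl, 2 O.
Implicit hydrogens by atom environment:
  5 × C: 2 H each → 10
  3 × C: 1 H each → 3
  2 × O: 1 H each → 2
  1 × Cl: no H
  Total hydrogens = 15.
Molecular formula: C8H15ClO2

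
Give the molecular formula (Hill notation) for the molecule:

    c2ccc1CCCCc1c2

Heavy atoms from the SMILES: 10 C.
Implicit hydrogens by atom environment:
  4 × C: 2 H each → 8
  4 × C (aromatic): 1 H each → 4
  2 × C (aromatic): no H
  Total hydrogens = 12.
Molecular formula: C10H12

C10H12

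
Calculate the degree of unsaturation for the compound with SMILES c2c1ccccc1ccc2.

Molecular formula from the SMILES: C10H8.
DoU = (2C + 2 + N − H − X)/2 = (2·10 + 2 + 0 − 8 − 0)/2 = 14/2 = 7.
(Structurally: 2 ring(s) + 5 π bond(s) = 7.)

7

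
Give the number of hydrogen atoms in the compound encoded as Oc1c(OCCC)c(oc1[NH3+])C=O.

12

Hydrogens are implicit in SMILES; fill each atom to its normal valence:
  4 × C (aromatic): no H
  2 × C: 2 H each → 4
  2 × O: no H
  1 × C: 3 H
  1 × C: 1 H
  1 × N (charge +1): 3 H
  1 × O: 1 H
  1 × O (aromatic): no H
  Total hydrogens = 12.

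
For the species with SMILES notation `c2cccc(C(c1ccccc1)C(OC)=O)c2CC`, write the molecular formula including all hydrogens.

C17H18O2

Heavy atoms from the SMILES: 17 C, 2 O.
Implicit hydrogens by atom environment:
  9 × C (aromatic): 1 H each → 9
  3 × C (aromatic): no H
  2 × C: 3 H each → 6
  2 × O: no H
  1 × C: 2 H
  1 × C: 1 H
  1 × C: no H
  Total hydrogens = 18.
Molecular formula: C17H18O2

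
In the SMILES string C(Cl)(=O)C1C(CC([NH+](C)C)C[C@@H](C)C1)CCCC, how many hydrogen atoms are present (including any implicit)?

Hydrogens are implicit in SMILES; fill each atom to its normal valence:
  6 × C: 2 H each → 12
  4 × C: 3 H each → 12
  4 × C: 1 H each → 4
  1 × C: no H
  1 × Cl: no H
  1 × N (charge +1): 1 H
  1 × O: no H
  Total hydrogens = 29.

29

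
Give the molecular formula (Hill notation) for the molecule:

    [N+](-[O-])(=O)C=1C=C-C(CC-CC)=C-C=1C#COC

C13H15NO3

Heavy atoms from the SMILES: 13 C, 1 N, 3 O.
Implicit hydrogens by atom environment:
  3 × C: 2 H each → 6
  3 × C (aromatic): 1 H each → 3
  3 × C (aromatic): no H
  2 × C: 3 H each → 6
  2 × C: no H
  2 × O: no H
  1 × N (charge +1): no H
  1 × O (charge -1): no H
  Total hydrogens = 15.
Molecular formula: C13H15NO3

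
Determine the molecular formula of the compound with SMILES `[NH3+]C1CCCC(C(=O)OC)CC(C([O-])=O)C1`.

C11H19NO4

Heavy atoms from the SMILES: 11 C, 1 N, 4 O.
Implicit hydrogens by atom environment:
  5 × C: 2 H each → 10
  3 × C: 1 H each → 3
  3 × O: no H
  2 × C: no H
  1 × C: 3 H
  1 × N (charge +1): 3 H
  1 × O (charge -1): no H
  Total hydrogens = 19.
Molecular formula: C11H19NO4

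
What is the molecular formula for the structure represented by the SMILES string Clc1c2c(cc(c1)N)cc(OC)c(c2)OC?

C12H12ClNO2

Heavy atoms from the SMILES: 12 C, 1 Cl, 1 N, 2 O.
Implicit hydrogens by atom environment:
  6 × C (aromatic): no H
  4 × C (aromatic): 1 H each → 4
  2 × C: 3 H each → 6
  2 × O: no H
  1 × Cl: no H
  1 × N: 2 H
  Total hydrogens = 12.
Molecular formula: C12H12ClNO2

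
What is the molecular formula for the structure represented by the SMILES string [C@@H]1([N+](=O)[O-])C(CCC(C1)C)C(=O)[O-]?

Heavy atoms from the SMILES: 8 C, 1 N, 4 O.
Implicit hydrogens by atom environment:
  3 × C: 2 H each → 6
  3 × C: 1 H each → 3
  2 × O: no H
  2 × O (charge -1): no H
  1 × C: 3 H
  1 × C: no H
  1 × N (charge +1): no H
  Total hydrogens = 12.
Net charge -1.
Molecular formula: C8H12NO4-

C8H12NO4-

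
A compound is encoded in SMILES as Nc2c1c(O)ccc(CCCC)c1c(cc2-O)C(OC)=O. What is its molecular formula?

Heavy atoms from the SMILES: 16 C, 1 N, 4 O.
Implicit hydrogens by atom environment:
  7 × C (aromatic): no H
  3 × C: 2 H each → 6
  3 × C (aromatic): 1 H each → 3
  2 × C: 3 H each → 6
  2 × O: 1 H each → 2
  2 × O: no H
  1 × C: no H
  1 × N: 2 H
  Total hydrogens = 19.
Molecular formula: C16H19NO4

C16H19NO4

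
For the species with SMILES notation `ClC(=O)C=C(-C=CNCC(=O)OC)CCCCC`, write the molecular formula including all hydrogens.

C13H20ClNO3

Heavy atoms from the SMILES: 13 C, 1 Cl, 1 N, 3 O.
Implicit hydrogens by atom environment:
  5 × C: 2 H each → 10
  3 × C: 1 H each → 3
  3 × C: no H
  3 × O: no H
  2 × C: 3 H each → 6
  1 × Cl: no H
  1 × N: 1 H
  Total hydrogens = 20.
Molecular formula: C13H20ClNO3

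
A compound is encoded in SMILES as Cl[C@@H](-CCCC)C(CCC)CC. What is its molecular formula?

C11H23Cl

Heavy atoms from the SMILES: 11 C, 1 Cl.
Implicit hydrogens by atom environment:
  6 × C: 2 H each → 12
  3 × C: 3 H each → 9
  2 × C: 1 H each → 2
  1 × Cl: no H
  Total hydrogens = 23.
Molecular formula: C11H23Cl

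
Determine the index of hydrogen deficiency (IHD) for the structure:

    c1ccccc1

4

Molecular formula from the SMILES: C6H6.
DoU = (2C + 2 + N − H − X)/2 = (2·6 + 2 + 0 − 6 − 0)/2 = 8/2 = 4.
(Structurally: 1 ring(s) + 3 π bond(s) = 4.)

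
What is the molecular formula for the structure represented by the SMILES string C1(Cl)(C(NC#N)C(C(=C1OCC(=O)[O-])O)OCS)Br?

C9H9BrClN2O5S-

Heavy atoms from the SMILES: 1 Br, 9 C, 1 Cl, 2 N, 5 O, 1 S.
Implicit hydrogens by atom environment:
  5 × C: no H
  3 × O: no H
  2 × C: 2 H each → 4
  2 × C: 1 H each → 2
  1 × Br: no H
  1 × Cl: no H
  1 × N: 1 H
  1 × N: no H
  1 × O: 1 H
  1 × O (charge -1): no H
  1 × S: 1 H
  Total hydrogens = 9.
Net charge -1.
Molecular formula: C9H9BrClN2O5S-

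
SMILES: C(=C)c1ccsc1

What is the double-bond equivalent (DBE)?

Molecular formula from the SMILES: C6H6S.
DoU = (2C + 2 + N − H − X)/2 = (2·6 + 2 + 0 − 6 − 0)/2 = 8/2 = 4.
(Structurally: 1 ring(s) + 3 π bond(s) = 4.)

4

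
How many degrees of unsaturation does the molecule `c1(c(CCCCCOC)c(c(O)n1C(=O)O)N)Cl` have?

Molecular formula from the SMILES: C11H17ClN2O4.
DoU = (2C + 2 + N − H − X)/2 = (2·11 + 2 + 2 − 17 − 1)/2 = 8/2 = 4.
(Structurally: 1 ring(s) + 3 π bond(s) = 4.)

4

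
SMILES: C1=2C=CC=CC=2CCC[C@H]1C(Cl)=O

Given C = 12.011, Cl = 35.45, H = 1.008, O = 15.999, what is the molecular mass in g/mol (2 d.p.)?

194.66

Molecular formula: C11H11ClO.
M = 11×12.011 + 1×35.45 + 11×1.008 + 1×15.999 = 194.66 g/mol.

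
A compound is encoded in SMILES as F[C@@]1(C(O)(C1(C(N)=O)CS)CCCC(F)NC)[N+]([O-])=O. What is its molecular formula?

Heavy atoms from the SMILES: 10 C, 2 F, 3 N, 4 O, 1 S.
Implicit hydrogens by atom environment:
  4 × C: 2 H each → 8
  4 × C: no H
  2 × F: no H
  2 × O: no H
  1 × C: 3 H
  1 × C: 1 H
  1 × N: 2 H
  1 × N: 1 H
  1 × N (charge +1): no H
  1 × O: 1 H
  1 × O (charge -1): no H
  1 × S: 1 H
  Total hydrogens = 17.
Molecular formula: C10H17F2N3O4S

C10H17F2N3O4S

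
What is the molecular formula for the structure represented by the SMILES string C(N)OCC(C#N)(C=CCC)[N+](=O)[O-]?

C8H13N3O3

Heavy atoms from the SMILES: 8 C, 3 N, 3 O.
Implicit hydrogens by atom environment:
  3 × C: 2 H each → 6
  2 × C: 1 H each → 2
  2 × C: no H
  2 × O: no H
  1 × C: 3 H
  1 × N: 2 H
  1 × N: no H
  1 × N (charge +1): no H
  1 × O (charge -1): no H
  Total hydrogens = 13.
Molecular formula: C8H13N3O3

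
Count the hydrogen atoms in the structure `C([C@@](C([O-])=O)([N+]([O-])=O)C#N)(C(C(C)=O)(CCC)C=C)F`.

Hydrogens are implicit in SMILES; fill each atom to its normal valence:
  5 × C: no H
  3 × C: 2 H each → 6
  3 × O: no H
  2 × C: 3 H each → 6
  2 × C: 1 H each → 2
  2 × O (charge -1): no H
  1 × F: no H
  1 × N (charge +1): no H
  1 × N: no H
  Total hydrogens = 14.

14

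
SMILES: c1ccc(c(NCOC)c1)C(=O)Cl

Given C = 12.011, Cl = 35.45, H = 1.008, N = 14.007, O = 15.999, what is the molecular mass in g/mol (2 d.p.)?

199.63

Molecular formula: C9H10ClNO2.
M = 9×12.011 + 1×35.45 + 10×1.008 + 1×14.007 + 2×15.999 = 199.63 g/mol.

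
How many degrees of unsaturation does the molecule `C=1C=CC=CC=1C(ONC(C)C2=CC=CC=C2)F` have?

Molecular formula from the SMILES: C15H16FNO.
DoU = (2C + 2 + N − H − X)/2 = (2·15 + 2 + 1 − 16 − 1)/2 = 16/2 = 8.
(Structurally: 2 ring(s) + 6 π bond(s) = 8.)

8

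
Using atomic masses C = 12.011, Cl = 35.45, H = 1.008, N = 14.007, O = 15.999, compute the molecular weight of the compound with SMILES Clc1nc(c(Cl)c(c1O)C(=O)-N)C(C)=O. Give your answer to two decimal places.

249.05

Molecular formula: C8H6Cl2N2O3.
M = 8×12.011 + 2×35.45 + 6×1.008 + 2×14.007 + 3×15.999 = 249.05 g/mol.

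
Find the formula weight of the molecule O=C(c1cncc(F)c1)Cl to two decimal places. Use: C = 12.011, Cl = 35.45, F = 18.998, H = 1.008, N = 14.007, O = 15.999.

159.54

Molecular formula: C6H3ClFNO.
M = 6×12.011 + 1×35.45 + 1×18.998 + 3×1.008 + 1×14.007 + 1×15.999 = 159.54 g/mol.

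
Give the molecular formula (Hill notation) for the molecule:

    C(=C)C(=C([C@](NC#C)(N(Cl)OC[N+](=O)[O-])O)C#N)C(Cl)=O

Heavy atoms from the SMILES: 10 C, 2 Cl, 4 N, 5 O.
Implicit hydrogens by atom environment:
  6 × C: no H
  3 × O: no H
  2 × C: 2 H each → 4
  2 × C: 1 H each → 2
  2 × Cl: no H
  2 × N: no H
  1 × N: 1 H
  1 × N (charge +1): no H
  1 × O: 1 H
  1 × O (charge -1): no H
  Total hydrogens = 8.
Molecular formula: C10H8Cl2N4O5

C10H8Cl2N4O5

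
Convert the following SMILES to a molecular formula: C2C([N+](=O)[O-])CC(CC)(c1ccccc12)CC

C14H19NO2

Heavy atoms from the SMILES: 14 C, 1 N, 2 O.
Implicit hydrogens by atom environment:
  4 × C: 2 H each → 8
  4 × C (aromatic): 1 H each → 4
  2 × C: 3 H each → 6
  2 × C (aromatic): no H
  1 × C: 1 H
  1 × C: no H
  1 × N (charge +1): no H
  1 × O: no H
  1 × O (charge -1): no H
  Total hydrogens = 19.
Molecular formula: C14H19NO2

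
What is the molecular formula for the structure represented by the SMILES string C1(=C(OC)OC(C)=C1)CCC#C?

Heavy atoms from the SMILES: 10 C, 2 O.
Implicit hydrogens by atom environment:
  3 × C (aromatic): no H
  2 × C: 3 H each → 6
  2 × C: 2 H each → 4
  1 × C (aromatic): 1 H
  1 × C: 1 H
  1 × C: no H
  1 × O (aromatic): no H
  1 × O: no H
  Total hydrogens = 12.
Molecular formula: C10H12O2

C10H12O2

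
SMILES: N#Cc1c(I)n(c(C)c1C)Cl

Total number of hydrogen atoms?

6

Hydrogens are implicit in SMILES; fill each atom to its normal valence:
  4 × C (aromatic): no H
  2 × C: 3 H each → 6
  1 × C: no H
  1 × Cl: no H
  1 × I: no H
  1 × N (aromatic): no H
  1 × N: no H
  Total hydrogens = 6.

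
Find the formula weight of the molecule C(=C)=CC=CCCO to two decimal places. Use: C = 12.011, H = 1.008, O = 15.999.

110.16

Molecular formula: C7H10O.
M = 7×12.011 + 10×1.008 + 1×15.999 = 110.16 g/mol.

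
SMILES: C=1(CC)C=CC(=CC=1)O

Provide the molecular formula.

C8H10O

Heavy atoms from the SMILES: 8 C, 1 O.
Implicit hydrogens by atom environment:
  4 × C (aromatic): 1 H each → 4
  2 × C (aromatic): no H
  1 × C: 3 H
  1 × C: 2 H
  1 × O: 1 H
  Total hydrogens = 10.
Molecular formula: C8H10O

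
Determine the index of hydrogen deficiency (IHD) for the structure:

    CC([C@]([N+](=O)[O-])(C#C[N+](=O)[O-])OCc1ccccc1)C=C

Molecular formula from the SMILES: C14H14N2O5.
DoU = (2C + 2 + N − H − X)/2 = (2·14 + 2 + 2 − 14 − 0)/2 = 18/2 = 9.
(Structurally: 1 ring(s) + 8 π bond(s) = 9.)

9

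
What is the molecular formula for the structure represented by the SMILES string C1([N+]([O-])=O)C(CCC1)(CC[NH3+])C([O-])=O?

C8H14N2O4

Heavy atoms from the SMILES: 8 C, 2 N, 4 O.
Implicit hydrogens by atom environment:
  5 × C: 2 H each → 10
  2 × C: no H
  2 × O: no H
  2 × O (charge -1): no H
  1 × C: 1 H
  1 × N (charge +1): 3 H
  1 × N (charge +1): no H
  Total hydrogens = 14.
Molecular formula: C8H14N2O4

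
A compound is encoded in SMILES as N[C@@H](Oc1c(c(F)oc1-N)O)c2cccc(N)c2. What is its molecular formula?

Heavy atoms from the SMILES: 11 C, 1 F, 3 N, 3 O.
Implicit hydrogens by atom environment:
  6 × C (aromatic): no H
  4 × C (aromatic): 1 H each → 4
  3 × N: 2 H each → 6
  1 × C: 1 H
  1 × F: no H
  1 × O: 1 H
  1 × O (aromatic): no H
  1 × O: no H
  Total hydrogens = 12.
Molecular formula: C11H12FN3O3

C11H12FN3O3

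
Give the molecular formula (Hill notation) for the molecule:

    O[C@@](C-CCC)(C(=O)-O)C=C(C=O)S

Heavy atoms from the SMILES: 9 C, 4 O, 1 S.
Implicit hydrogens by atom environment:
  3 × C: 2 H each → 6
  3 × C: no H
  2 × C: 1 H each → 2
  2 × O: 1 H each → 2
  2 × O: no H
  1 × C: 3 H
  1 × S: 1 H
  Total hydrogens = 14.
Molecular formula: C9H14O4S

C9H14O4S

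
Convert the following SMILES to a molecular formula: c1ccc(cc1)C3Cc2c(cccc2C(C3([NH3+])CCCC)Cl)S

C20H25ClNS+

Heavy atoms from the SMILES: 20 C, 1 Cl, 1 N, 1 S.
Implicit hydrogens by atom environment:
  8 × C (aromatic): 1 H each → 8
  4 × C: 2 H each → 8
  4 × C (aromatic): no H
  2 × C: 1 H each → 2
  1 × C: 3 H
  1 × C: no H
  1 × Cl: no H
  1 × N (charge +1): 3 H
  1 × S: 1 H
  Total hydrogens = 25.
Net charge +1.
Molecular formula: C20H25ClNS+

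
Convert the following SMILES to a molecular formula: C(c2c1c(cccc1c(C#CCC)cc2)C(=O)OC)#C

Heavy atoms from the SMILES: 18 C, 2 O.
Implicit hydrogens by atom environment:
  5 × C (aromatic): 1 H each → 5
  5 × C (aromatic): no H
  4 × C: no H
  2 × C: 3 H each → 6
  2 × O: no H
  1 × C: 2 H
  1 × C: 1 H
  Total hydrogens = 14.
Molecular formula: C18H14O2

C18H14O2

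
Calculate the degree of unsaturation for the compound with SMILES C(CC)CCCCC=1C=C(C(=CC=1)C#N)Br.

6

Molecular formula from the SMILES: C14H18BrN.
DoU = (2C + 2 + N − H − X)/2 = (2·14 + 2 + 1 − 18 − 1)/2 = 12/2 = 6.
(Structurally: 1 ring(s) + 5 π bond(s) = 6.)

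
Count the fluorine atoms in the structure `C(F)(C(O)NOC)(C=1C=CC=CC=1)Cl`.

1

The symbol for fluorine appears 1 time in the SMILES.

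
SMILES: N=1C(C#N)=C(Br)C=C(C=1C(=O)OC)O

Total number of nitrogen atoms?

2

The symbol for nitrogen appears 2 times in the SMILES.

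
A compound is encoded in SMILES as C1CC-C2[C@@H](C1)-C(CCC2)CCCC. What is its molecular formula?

C14H26

Heavy atoms from the SMILES: 14 C.
Implicit hydrogens by atom environment:
  10 × C: 2 H each → 20
  3 × C: 1 H each → 3
  1 × C: 3 H
  Total hydrogens = 26.
Molecular formula: C14H26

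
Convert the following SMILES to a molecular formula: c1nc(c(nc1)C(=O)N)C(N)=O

Heavy atoms from the SMILES: 6 C, 4 N, 2 O.
Implicit hydrogens by atom environment:
  2 × C (aromatic): 1 H each → 2
  2 × C (aromatic): no H
  2 × C: no H
  2 × N: 2 H each → 4
  2 × N (aromatic): no H
  2 × O: no H
  Total hydrogens = 6.
Molecular formula: C6H6N4O2

C6H6N4O2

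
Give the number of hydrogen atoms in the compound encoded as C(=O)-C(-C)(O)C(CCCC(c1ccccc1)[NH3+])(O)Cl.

Hydrogens are implicit in SMILES; fill each atom to its normal valence:
  5 × C (aromatic): 1 H each → 5
  3 × C: 2 H each → 6
  2 × C: 1 H each → 2
  2 × C: no H
  2 × O: 1 H each → 2
  1 × C: 3 H
  1 × C (aromatic): no H
  1 × Cl: no H
  1 × N (charge +1): 3 H
  1 × O: no H
  Total hydrogens = 21.

21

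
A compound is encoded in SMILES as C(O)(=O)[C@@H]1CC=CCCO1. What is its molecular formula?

Heavy atoms from the SMILES: 7 C, 3 O.
Implicit hydrogens by atom environment:
  3 × C: 2 H each → 6
  3 × C: 1 H each → 3
  2 × O: no H
  1 × C: no H
  1 × O: 1 H
  Total hydrogens = 10.
Molecular formula: C7H10O3

C7H10O3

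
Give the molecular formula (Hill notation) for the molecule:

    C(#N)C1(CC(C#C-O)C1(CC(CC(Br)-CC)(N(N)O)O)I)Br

C13H18Br2IN3O3

Heavy atoms from the SMILES: 2 Br, 13 C, 1 I, 3 N, 3 O.
Implicit hydrogens by atom environment:
  6 × C: no H
  4 × C: 2 H each → 8
  3 × O: 1 H each → 3
  2 × Br: no H
  2 × C: 1 H each → 2
  2 × N: no H
  1 × C: 3 H
  1 × I: no H
  1 × N: 2 H
  Total hydrogens = 18.
Molecular formula: C13H18Br2IN3O3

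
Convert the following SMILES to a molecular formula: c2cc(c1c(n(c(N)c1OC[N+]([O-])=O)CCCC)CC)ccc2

Heavy atoms from the SMILES: 17 C, 3 N, 3 O.
Implicit hydrogens by atom environment:
  5 × C: 2 H each → 10
  5 × C (aromatic): 1 H each → 5
  5 × C (aromatic): no H
  2 × C: 3 H each → 6
  2 × O: no H
  1 × N: 2 H
  1 × N (aromatic): no H
  1 × N (charge +1): no H
  1 × O (charge -1): no H
  Total hydrogens = 23.
Molecular formula: C17H23N3O3

C17H23N3O3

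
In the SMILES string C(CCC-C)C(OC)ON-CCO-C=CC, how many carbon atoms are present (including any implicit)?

The symbol for carbon appears 12 times in the SMILES.

12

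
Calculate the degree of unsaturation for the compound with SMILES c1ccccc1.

4

Molecular formula from the SMILES: C6H6.
DoU = (2C + 2 + N − H − X)/2 = (2·6 + 2 + 0 − 6 − 0)/2 = 8/2 = 4.
(Structurally: 1 ring(s) + 3 π bond(s) = 4.)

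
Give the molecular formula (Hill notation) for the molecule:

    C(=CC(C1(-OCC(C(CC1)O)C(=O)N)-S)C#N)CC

C13H20N2O3S

Heavy atoms from the SMILES: 13 C, 2 N, 3 O, 1 S.
Implicit hydrogens by atom environment:
  5 × C: 1 H each → 5
  4 × C: 2 H each → 8
  3 × C: no H
  2 × O: no H
  1 × C: 3 H
  1 × N: 2 H
  1 × N: no H
  1 × O: 1 H
  1 × S: 1 H
  Total hydrogens = 20.
Molecular formula: C13H20N2O3S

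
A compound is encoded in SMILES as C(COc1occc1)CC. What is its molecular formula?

Heavy atoms from the SMILES: 8 C, 2 O.
Implicit hydrogens by atom environment:
  3 × C: 2 H each → 6
  3 × C (aromatic): 1 H each → 3
  1 × C: 3 H
  1 × C (aromatic): no H
  1 × O (aromatic): no H
  1 × O: no H
  Total hydrogens = 12.
Molecular formula: C8H12O2

C8H12O2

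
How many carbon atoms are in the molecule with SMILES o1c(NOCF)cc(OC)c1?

6

The symbol for carbon appears 6 times in the SMILES. Lowercase c denotes aromatic carbon and counts toward C.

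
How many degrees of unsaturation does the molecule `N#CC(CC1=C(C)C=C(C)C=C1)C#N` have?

8

Molecular formula from the SMILES: C12H12N2.
DoU = (2C + 2 + N − H − X)/2 = (2·12 + 2 + 2 − 12 − 0)/2 = 16/2 = 8.
(Structurally: 1 ring(s) + 7 π bond(s) = 8.)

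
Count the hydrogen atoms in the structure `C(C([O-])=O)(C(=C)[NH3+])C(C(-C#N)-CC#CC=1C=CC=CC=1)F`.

Hydrogens are implicit in SMILES; fill each atom to its normal valence:
  5 × C (aromatic): 1 H each → 5
  5 × C: no H
  3 × C: 1 H each → 3
  2 × C: 2 H each → 4
  1 × C (aromatic): no H
  1 × F: no H
  1 × N (charge +1): 3 H
  1 × N: no H
  1 × O: no H
  1 × O (charge -1): no H
  Total hydrogens = 15.

15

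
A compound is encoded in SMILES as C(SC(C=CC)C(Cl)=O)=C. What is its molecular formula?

C7H9ClOS

Heavy atoms from the SMILES: 7 C, 1 Cl, 1 O, 1 S.
Implicit hydrogens by atom environment:
  4 × C: 1 H each → 4
  1 × C: 3 H
  1 × C: 2 H
  1 × C: no H
  1 × Cl: no H
  1 × O: no H
  1 × S: no H
  Total hydrogens = 9.
Molecular formula: C7H9ClOS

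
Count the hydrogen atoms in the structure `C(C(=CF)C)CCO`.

Hydrogens are implicit in SMILES; fill each atom to its normal valence:
  3 × C: 2 H each → 6
  1 × C: 3 H
  1 × C: 1 H
  1 × C: no H
  1 × F: no H
  1 × O: 1 H
  Total hydrogens = 11.

11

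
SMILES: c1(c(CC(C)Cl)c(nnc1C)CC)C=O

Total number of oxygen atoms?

The symbol for oxygen appears 1 time in the SMILES.

1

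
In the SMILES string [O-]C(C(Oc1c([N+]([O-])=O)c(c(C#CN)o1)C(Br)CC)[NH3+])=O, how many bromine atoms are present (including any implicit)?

The symbol for bromine appears 1 time in the SMILES.

1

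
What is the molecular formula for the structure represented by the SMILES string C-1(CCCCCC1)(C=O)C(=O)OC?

Heavy atoms from the SMILES: 10 C, 3 O.
Implicit hydrogens by atom environment:
  6 × C: 2 H each → 12
  3 × O: no H
  2 × C: no H
  1 × C: 3 H
  1 × C: 1 H
  Total hydrogens = 16.
Molecular formula: C10H16O3

C10H16O3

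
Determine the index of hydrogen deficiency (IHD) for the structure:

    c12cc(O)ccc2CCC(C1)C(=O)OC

6

Molecular formula from the SMILES: C12H14O3.
DoU = (2C + 2 + N − H − X)/2 = (2·12 + 2 + 0 − 14 − 0)/2 = 12/2 = 6.
(Structurally: 2 ring(s) + 4 π bond(s) = 6.)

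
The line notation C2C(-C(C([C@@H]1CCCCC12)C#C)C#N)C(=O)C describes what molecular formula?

C15H19NO

Heavy atoms from the SMILES: 15 C, 1 N, 1 O.
Implicit hydrogens by atom environment:
  6 × C: 1 H each → 6
  5 × C: 2 H each → 10
  3 × C: no H
  1 × C: 3 H
  1 × N: no H
  1 × O: no H
  Total hydrogens = 19.
Molecular formula: C15H19NO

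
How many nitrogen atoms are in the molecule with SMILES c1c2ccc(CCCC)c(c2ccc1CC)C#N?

The symbol for nitrogen appears 1 time in the SMILES.

1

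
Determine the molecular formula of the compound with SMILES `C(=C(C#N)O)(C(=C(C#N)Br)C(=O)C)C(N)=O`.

Heavy atoms from the SMILES: 1 Br, 9 C, 3 N, 3 O.
Implicit hydrogens by atom environment:
  8 × C: no H
  2 × N: no H
  2 × O: no H
  1 × Br: no H
  1 × C: 3 H
  1 × N: 2 H
  1 × O: 1 H
  Total hydrogens = 6.
Molecular formula: C9H6BrN3O3

C9H6BrN3O3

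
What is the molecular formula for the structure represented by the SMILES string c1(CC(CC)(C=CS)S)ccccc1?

C12H16S2

Heavy atoms from the SMILES: 12 C, 2 S.
Implicit hydrogens by atom environment:
  5 × C (aromatic): 1 H each → 5
  2 × C: 2 H each → 4
  2 × C: 1 H each → 2
  2 × S: 1 H each → 2
  1 × C: 3 H
  1 × C: no H
  1 × C (aromatic): no H
  Total hydrogens = 16.
Molecular formula: C12H16S2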